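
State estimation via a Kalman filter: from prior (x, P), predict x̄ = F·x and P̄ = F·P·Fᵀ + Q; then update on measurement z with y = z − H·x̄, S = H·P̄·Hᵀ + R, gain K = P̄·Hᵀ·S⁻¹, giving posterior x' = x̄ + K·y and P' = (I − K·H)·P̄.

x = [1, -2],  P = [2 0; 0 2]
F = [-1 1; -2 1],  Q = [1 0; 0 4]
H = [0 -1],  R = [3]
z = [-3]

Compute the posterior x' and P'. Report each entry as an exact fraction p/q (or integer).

x' = [-9/17, 30/17]
P' = [49/17 18/17; 18/17 42/17]

x̄ = F·x = [-3, -4]
P̄ = F·P·Fᵀ + Q = [5 6; 6 14]
y = z − H·x̄ = [-7]
S = H·P̄·Hᵀ + R = [17]
K = P̄·Hᵀ·S⁻¹ = [-6/17; -14/17]
x' = x̄ + K·y = [-9/17, 30/17]
P' = (I − K·H)·P̄ = [49/17 18/17; 18/17 42/17]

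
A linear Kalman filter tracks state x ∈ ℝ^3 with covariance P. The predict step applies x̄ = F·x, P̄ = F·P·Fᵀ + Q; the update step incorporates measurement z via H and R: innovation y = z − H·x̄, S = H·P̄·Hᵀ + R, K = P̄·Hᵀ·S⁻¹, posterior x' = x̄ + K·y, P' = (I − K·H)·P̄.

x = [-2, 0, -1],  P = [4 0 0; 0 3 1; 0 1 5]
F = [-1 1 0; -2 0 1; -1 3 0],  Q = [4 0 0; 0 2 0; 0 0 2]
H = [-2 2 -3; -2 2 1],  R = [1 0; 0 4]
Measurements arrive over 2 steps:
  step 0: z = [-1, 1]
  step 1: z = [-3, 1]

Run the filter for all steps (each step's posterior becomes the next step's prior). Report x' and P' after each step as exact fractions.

step 0: x' = [17377/11723, 20838/11723, 6237/11723], P' = [68178/11723 69178/11723 1084/11723; 69178/11723 76662/11723 4924/11723; 1084/11723 4924/11723 10612/35169]
step 1: x' = [-1042037/82651321, -8903671/413256605, 413472101/413256605], P' = [303591800/82651321 287319384/82651321 -10916440/82651321; 287319384/82651321 1567503134/413256605 68681516/413256605; -10916440/82651321 68681516/413256605 115819604/413256605]

step 0: x̄ = F·x = [2, 3, 2]
step 0: P̄ = F·P·Fᵀ + Q = [11 9 13; 9 23 11; 13 11 33]
step 0: y = z − H·x̄ = [3, -3]
step 0: S = H·P̄·Hᵀ + R = [386 -27; -27 93]
step 0: K = P̄·Hᵀ·S⁻¹ = [-1252/11723 771/11723; 196/11723 4973/11723; -2932/11723 8413/35169]
step 0: x' = x̄ + K·y = [17377/11723, 20838/11723, 6237/11723]
step 0: P' = (I − K·H)·P̄ = [68178/11723 69178/11723 1084/11723; 69178/11723 76662/11723 4924/11723; 1084/11723 4924/11723 10612/35169]
step 1: x̄ = F·x = [3461/11723, -28517/11723, 45137/11723]
step 1: P̄ = F·P·Fᵀ + Q = [53376/11723 1840/11723 21452/11723; 1840/11723 886078/35169 -265024/11723; 21452/11723 -265024/11723 366514/11723]
step 1: y = z − H·x̄ = [8642/617, 30542/11723]
step 1: S = H·P̄·Hᵀ + R = [1283413/1851 225250/1851; 225250/1851 1943170/35169]
step 1: K = P̄·Hᵀ·S⁻¹ = [204488/82651321 -10865318/82651321; 11153576/82651321 82623486/413256605; -20186276/82651321 90586759/413256605]
step 1: x' = x̄ + K·y = [-1042037/82651321, -8903671/413256605, 413472101/413256605]
step 1: P' = (I − K·H)·P̄ = [303591800/82651321 287319384/82651321 -10916440/82651321; 287319384/82651321 1567503134/413256605 68681516/413256605; -10916440/82651321 68681516/413256605 115819604/413256605]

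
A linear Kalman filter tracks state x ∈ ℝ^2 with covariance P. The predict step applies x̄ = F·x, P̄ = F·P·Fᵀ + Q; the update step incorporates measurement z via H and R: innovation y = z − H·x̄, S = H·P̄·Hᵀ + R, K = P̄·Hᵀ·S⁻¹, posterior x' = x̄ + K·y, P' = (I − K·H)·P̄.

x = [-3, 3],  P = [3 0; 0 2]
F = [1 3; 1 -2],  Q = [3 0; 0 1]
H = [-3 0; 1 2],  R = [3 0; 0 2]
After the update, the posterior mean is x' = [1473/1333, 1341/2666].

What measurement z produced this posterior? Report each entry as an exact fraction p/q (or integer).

z = [-3, 3]

x̄ = F·x = [6, -9]
P̄ = F·P·Fᵀ + Q = [24 -9; -9 12]
S = H·P̄·Hᵀ + R = [219 -18; -18 38]
K = P̄·Hᵀ·S⁻¹ = [-438/1333 3/1333; 216/1333 1257/2666]
x' − x̄ = [-6525/1333, 25335/2666] = K·y
y = (KᵀK)⁻¹·Kᵀ·(x' − x̄) = [15, 15]
z = y + H·x̄ = [15, 15] + [-18, -12] = [-3, 3]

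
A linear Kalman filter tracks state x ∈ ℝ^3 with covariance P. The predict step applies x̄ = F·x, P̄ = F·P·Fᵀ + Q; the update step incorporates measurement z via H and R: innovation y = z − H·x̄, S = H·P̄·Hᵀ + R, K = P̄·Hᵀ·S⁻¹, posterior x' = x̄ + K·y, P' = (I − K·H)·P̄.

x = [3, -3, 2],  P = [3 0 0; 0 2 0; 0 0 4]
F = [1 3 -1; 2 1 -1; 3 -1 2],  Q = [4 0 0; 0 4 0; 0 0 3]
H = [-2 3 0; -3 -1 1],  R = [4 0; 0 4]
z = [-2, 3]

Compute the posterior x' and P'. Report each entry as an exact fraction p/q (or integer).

x' = [10523/9195, 2722/9195, 12896/1839]
P' = [75283/27585 49382/27585 49723/5517; 49382/27585 44248/27585 34946/5517; 49723/5517 34946/5517 186479/5517]

x̄ = F·x = [-8, 1, 16]
P̄ = F·P·Fᵀ + Q = [29 16 -5; 16 22 8; -5 8 48]
y = z − H·x̄ = [-21, -36]
S = H·P̄·Hᵀ + R = [126 30; 30 445]
K = P̄·Hᵀ·S⁻¹ = [-121/5517 -2218/9195; 1699/5517 -1472/9195; 1348/5517 197/1839]
x' = x̄ + K·y = [10523/9195, 2722/9195, 12896/1839]
P' = (I − K·H)·P̄ = [75283/27585 49382/27585 49723/5517; 49382/27585 44248/27585 34946/5517; 49723/5517 34946/5517 186479/5517]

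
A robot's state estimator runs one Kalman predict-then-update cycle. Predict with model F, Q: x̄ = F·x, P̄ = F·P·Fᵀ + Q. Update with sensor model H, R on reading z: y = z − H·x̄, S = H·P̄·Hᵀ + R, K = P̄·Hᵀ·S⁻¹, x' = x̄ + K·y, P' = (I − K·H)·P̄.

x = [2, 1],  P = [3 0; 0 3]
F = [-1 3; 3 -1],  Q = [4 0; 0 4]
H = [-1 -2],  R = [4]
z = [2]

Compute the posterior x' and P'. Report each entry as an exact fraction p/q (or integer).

x' = [64/51, -70/51]
P' = [1732/51 -868/51; -868/51 484/51]

x̄ = F·x = [1, 5]
P̄ = F·P·Fᵀ + Q = [34 -18; -18 34]
y = z − H·x̄ = [13]
S = H·P̄·Hᵀ + R = [102]
K = P̄·Hᵀ·S⁻¹ = [1/51; -25/51]
x' = x̄ + K·y = [64/51, -70/51]
P' = (I − K·H)·P̄ = [1732/51 -868/51; -868/51 484/51]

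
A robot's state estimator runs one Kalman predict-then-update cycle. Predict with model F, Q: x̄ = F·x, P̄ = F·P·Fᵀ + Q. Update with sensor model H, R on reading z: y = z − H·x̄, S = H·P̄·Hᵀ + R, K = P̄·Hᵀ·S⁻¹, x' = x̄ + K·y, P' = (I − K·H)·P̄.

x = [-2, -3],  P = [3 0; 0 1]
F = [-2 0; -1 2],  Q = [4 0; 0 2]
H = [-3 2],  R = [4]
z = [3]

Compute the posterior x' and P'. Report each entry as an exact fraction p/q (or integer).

x̄ = F·x = [4, -4]
P̄ = F·P·Fᵀ + Q = [16 6; 6 9]
y = z − H·x̄ = [23]
S = H·P̄·Hᵀ + R = [112]
K = P̄·Hᵀ·S⁻¹ = [-9/28; 0]
x' = x̄ + K·y = [-95/28, -4]
P' = (I − K·H)·P̄ = [31/7 6; 6 9]

x' = [-95/28, -4]
P' = [31/7 6; 6 9]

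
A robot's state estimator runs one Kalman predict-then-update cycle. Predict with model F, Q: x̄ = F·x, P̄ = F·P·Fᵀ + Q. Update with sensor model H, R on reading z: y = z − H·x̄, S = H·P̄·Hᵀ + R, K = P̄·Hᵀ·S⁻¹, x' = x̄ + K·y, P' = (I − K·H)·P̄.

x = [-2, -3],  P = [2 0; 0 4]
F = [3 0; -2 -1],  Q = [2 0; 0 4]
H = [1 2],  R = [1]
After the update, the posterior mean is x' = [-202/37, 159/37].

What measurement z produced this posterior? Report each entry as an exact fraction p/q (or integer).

z = [3]

x̄ = F·x = [-6, 7]
P̄ = F·P·Fᵀ + Q = [20 -12; -12 16]
S = H·P̄·Hᵀ + R = [37]
K = P̄·Hᵀ·S⁻¹ = [-4/37; 20/37]
x' − x̄ = [20/37, -100/37] = K·y
y = (KᵀK)⁻¹·Kᵀ·(x' − x̄) = [-5]
z = y + H·x̄ = [-5] + [8] = [3]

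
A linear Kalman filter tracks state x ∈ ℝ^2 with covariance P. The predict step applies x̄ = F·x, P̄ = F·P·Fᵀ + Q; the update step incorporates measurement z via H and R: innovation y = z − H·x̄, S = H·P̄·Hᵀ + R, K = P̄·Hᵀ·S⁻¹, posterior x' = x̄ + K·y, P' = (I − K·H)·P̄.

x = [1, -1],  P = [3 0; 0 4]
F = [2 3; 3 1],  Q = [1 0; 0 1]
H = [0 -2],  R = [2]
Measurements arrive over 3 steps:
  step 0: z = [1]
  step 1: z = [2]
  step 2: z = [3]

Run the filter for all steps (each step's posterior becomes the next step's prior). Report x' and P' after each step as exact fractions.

step 0: x̄ = F·x = [-1, 2]
step 0: P̄ = F·P·Fᵀ + Q = [49 30; 30 32]
step 0: y = z − H·x̄ = [5]
step 0: S = H·P̄·Hᵀ + R = [130]
step 0: K = P̄·Hᵀ·S⁻¹ = [-6/13; -32/65]
step 0: x' = x̄ + K·y = [-43/13, -6/13]
step 0: P' = (I − K·H)·P̄ = [277/13 6/13; 6/13 32/65]
step 1: x̄ = F·x = [-8, -135/13]
step 1: P̄ = F·P·Fᵀ + Q = [481/5 672/5; 672/5 12742/65]
step 1: y = z − H·x̄ = [-244/13]
step 1: S = H·P̄·Hᵀ + R = [51098/65]
step 1: K = P̄·Hᵀ·S⁻¹ = [-8736/25549; -12742/25549]
step 1: x' = x̄ + K·y = [-40424/25549, -26159/25549]
step 1: P' = (I − K·H)·P̄ = [109577/25549 8736/25549; 8736/25549 12742/25549]
step 2: x̄ = F·x = [-159325/25549, -147431/25549]
step 2: P̄ = F·P·Fᵀ + Q = [683367/25549 791784/25549; 791784/25549 1076900/25549]
step 2: y = z − H·x̄ = [-218215/25549]
step 2: S = H·P̄·Hᵀ + R = [4358698/25549]
step 2: K = P̄·Hᵀ·S⁻¹ = [-791784/2179349; -1076900/2179349]
step 2: x' = x̄ + K·y = [-6827885/2179349, -3378131/2179349]
step 2: P' = (I − K·H)·P̄ = [9215679/2179349 791784/2179349; 791784/2179349 1076900/2179349]

step 0: x' = [-43/13, -6/13], P' = [277/13 6/13; 6/13 32/65]
step 1: x' = [-40424/25549, -26159/25549], P' = [109577/25549 8736/25549; 8736/25549 12742/25549]
step 2: x' = [-6827885/2179349, -3378131/2179349], P' = [9215679/2179349 791784/2179349; 791784/2179349 1076900/2179349]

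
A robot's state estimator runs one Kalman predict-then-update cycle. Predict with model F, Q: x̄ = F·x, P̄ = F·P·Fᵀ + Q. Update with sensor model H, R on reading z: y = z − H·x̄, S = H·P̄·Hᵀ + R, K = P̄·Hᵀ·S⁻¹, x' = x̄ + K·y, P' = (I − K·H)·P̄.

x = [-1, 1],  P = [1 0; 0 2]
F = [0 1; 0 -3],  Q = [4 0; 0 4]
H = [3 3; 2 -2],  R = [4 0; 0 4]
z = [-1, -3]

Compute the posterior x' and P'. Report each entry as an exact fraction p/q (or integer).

x̄ = F·x = [1, -3]
P̄ = F·P·Fᵀ + Q = [6 -6; -6 22]
y = z − H·x̄ = [5, -11]
S = H·P̄·Hᵀ + R = [148 -96; -96 164]
K = P̄·Hᵀ·S⁻¹ = [144/941 222/941; 156/941 -230/941]
x' = x̄ + K·y = [-781/941, 487/941]
P' = (I − K·H)·P̄ = [318/941 -126/941; -126/941 334/941]

x' = [-781/941, 487/941]
P' = [318/941 -126/941; -126/941 334/941]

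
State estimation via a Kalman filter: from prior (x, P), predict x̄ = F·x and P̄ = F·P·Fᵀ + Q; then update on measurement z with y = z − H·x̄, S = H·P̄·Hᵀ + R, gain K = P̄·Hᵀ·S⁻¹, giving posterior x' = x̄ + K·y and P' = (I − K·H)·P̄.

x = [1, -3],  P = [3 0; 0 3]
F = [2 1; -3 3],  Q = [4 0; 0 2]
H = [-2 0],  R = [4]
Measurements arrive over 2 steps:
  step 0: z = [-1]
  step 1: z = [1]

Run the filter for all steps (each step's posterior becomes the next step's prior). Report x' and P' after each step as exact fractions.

step 0: x' = [17/40, -507/40], P' = [19/20 -9/20; -9/20 1039/20]
step 1: x' = [-272/393, -2807/262], P' = [1159/1179 992/393; 992/393 14489/131]

step 0: x̄ = F·x = [-1, -12]
step 0: P̄ = F·P·Fᵀ + Q = [19 -9; -9 56]
step 0: y = z − H·x̄ = [-3]
step 0: S = H·P̄·Hᵀ + R = [80]
step 0: K = P̄·Hᵀ·S⁻¹ = [-19/40; 9/40]
step 0: x' = x̄ + K·y = [17/40, -507/40]
step 0: P' = (I − K·H)·P̄ = [19/20 -9/20; -9/20 1039/20]
step 1: x̄ = F·x = [-473/40, -393/10]
step 1: P̄ = F·P·Fᵀ + Q = [1159/20 744/5; 744/5 2431/5]
step 1: y = z − H·x̄ = [-453/20]
step 1: S = H·P̄·Hᵀ + R = [1179/5]
step 1: K = P̄·Hᵀ·S⁻¹ = [-1159/2358; -496/393]
step 1: x' = x̄ + K·y = [-272/393, -2807/262]
step 1: P' = (I − K·H)·P̄ = [1159/1179 992/393; 992/393 14489/131]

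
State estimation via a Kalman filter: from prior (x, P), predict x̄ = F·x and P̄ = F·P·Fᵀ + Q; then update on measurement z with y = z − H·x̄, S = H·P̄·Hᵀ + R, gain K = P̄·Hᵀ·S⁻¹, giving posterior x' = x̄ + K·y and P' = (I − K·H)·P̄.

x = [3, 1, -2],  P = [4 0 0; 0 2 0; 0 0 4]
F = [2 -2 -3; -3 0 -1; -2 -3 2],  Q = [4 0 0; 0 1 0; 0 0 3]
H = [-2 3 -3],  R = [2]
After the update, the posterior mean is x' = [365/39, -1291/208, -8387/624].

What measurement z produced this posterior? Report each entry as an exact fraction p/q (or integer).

z = [3]

x̄ = F·x = [10, -7, -13]
P̄ = F·P·Fᵀ + Q = [64 -12 -28; -12 41 16; -28 16 53]
S = H·P̄·Hᵀ + R = [624]
K = P̄·Hᵀ·S⁻¹ = [-5/39; 33/208; -55/624]
x' − x̄ = [-25/39, 165/208, -275/624] = K·y
y = (KᵀK)⁻¹·Kᵀ·(x' − x̄) = [5]
z = y + H·x̄ = [5] + [-2] = [3]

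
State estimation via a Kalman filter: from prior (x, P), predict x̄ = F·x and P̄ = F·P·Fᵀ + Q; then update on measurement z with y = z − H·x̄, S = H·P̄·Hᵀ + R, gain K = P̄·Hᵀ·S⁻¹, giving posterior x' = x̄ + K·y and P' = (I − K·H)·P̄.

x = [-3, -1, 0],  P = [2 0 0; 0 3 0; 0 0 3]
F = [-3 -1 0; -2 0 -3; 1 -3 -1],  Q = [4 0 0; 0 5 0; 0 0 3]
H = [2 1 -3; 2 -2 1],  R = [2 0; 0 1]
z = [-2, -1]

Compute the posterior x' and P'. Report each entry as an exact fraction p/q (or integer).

x' = [258559/76892, 484311/76892, 380971/76892]
P' = [749409/76892 1183613/76892 885697/76892; 1183613/76892 1902677/76892 1419953/76892; 885697/76892 1419953/76892 1074037/76892]

x̄ = F·x = [10, 6, 0]
P̄ = F·P·Fᵀ + Q = [25 12 3; 12 40 5; 3 5 35]
y = z − H·x̄ = [-28, -9]
S = H·P̄·Hᵀ + R = [439 -86; -86 192]
K = P̄·Hᵀ·S⁻¹ = [6335/38446 17289/76892; 2511/38446 -18175/76892; -7691/38446 5525/76892]
x' = x̄ + K·y = [258559/76892, 484311/76892, 380971/76892]
P' = (I − K·H)·P̄ = [749409/76892 1183613/76892 885697/76892; 1183613/76892 1902677/76892 1419953/76892; 885697/76892 1419953/76892 1074037/76892]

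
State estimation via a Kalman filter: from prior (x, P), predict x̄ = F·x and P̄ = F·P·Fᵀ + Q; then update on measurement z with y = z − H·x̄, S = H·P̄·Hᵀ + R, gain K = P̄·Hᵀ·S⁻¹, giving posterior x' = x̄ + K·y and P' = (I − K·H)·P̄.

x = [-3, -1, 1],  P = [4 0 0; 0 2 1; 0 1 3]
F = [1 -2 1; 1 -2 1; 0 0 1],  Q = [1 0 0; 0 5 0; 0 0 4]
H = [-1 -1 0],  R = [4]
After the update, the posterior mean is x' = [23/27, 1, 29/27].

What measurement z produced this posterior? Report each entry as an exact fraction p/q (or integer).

z = [-2]

x̄ = F·x = [0, 0, 1]
P̄ = F·P·Fᵀ + Q = [12 11 1; 11 16 1; 1 1 7]
S = H·P̄·Hᵀ + R = [54]
K = P̄·Hᵀ·S⁻¹ = [-23/54; -1/2; -1/27]
x' − x̄ = [23/27, 1, 2/27] = K·y
y = (KᵀK)⁻¹·Kᵀ·(x' − x̄) = [-2]
z = y + H·x̄ = [-2] + [0] = [-2]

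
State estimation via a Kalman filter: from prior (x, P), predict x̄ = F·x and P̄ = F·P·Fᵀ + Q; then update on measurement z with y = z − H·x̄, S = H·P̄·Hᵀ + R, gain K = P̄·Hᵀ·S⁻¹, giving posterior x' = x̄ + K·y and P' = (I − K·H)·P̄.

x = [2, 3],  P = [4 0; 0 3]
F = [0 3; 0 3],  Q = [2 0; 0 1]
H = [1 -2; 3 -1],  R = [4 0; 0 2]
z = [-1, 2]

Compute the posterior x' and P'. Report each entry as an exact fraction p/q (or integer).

x' = [3073/2657, 3457/2657]
P' = [1228/2657 1544/2657; 1544/2657 3378/2657]

x̄ = F·x = [9, 9]
P̄ = F·P·Fᵀ + Q = [29 27; 27 28]
y = z − H·x̄ = [8, -16]
S = H·P̄·Hᵀ + R = [37 -46; -46 129]
K = P̄·Hᵀ·S⁻¹ = [-465/2657 1070/2657; -1303/2657 627/2657]
x' = x̄ + K·y = [3073/2657, 3457/2657]
P' = (I − K·H)·P̄ = [1228/2657 1544/2657; 1544/2657 3378/2657]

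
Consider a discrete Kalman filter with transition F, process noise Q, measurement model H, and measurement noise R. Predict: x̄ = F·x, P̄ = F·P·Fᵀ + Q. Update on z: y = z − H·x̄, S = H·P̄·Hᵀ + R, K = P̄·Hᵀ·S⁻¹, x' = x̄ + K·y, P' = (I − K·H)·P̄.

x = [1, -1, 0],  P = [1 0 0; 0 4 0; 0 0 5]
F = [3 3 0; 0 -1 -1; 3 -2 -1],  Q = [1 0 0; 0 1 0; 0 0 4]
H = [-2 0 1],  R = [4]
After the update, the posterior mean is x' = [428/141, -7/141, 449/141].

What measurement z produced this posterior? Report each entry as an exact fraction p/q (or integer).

x̄ = F·x = [0, 1, 5]
P̄ = F·P·Fᵀ + Q = [46 -12 -15; -12 10 13; -15 13 34]
S = H·P̄·Hᵀ + R = [282]
K = P̄·Hᵀ·S⁻¹ = [-107/282; 37/282; 32/141]
x' − x̄ = [428/141, -148/141, -256/141] = K·y
y = (KᵀK)⁻¹·Kᵀ·(x' − x̄) = [-8]
z = y + H·x̄ = [-8] + [5] = [-3]

z = [-3]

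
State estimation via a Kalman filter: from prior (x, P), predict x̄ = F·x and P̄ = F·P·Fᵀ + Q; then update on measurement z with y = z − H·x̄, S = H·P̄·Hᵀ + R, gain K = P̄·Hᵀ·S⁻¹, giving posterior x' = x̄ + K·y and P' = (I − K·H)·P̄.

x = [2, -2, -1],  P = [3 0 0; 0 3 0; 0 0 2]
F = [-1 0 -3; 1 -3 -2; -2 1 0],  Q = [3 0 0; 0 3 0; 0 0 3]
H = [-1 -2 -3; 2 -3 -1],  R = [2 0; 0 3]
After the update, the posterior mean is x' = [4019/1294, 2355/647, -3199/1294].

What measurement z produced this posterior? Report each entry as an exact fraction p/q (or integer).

z = [-3, -2]

x̄ = F·x = [1, 10, -6]
P̄ = F·P·Fᵀ + Q = [24 9 6; 9 41 -15; 6 -15 18]
S = H·P̄·Hᵀ + R = [244 48; 48 264]
K = P̄·Hᵀ·S⁻¹ = [-345/1294 545/5176; -163/1294 -823/2588; -102/647 913/5176]
x' − x̄ = [2725/1294, -4115/647, 4565/1294] = K·y
y = (KᵀK)⁻¹·Kᵀ·(x' − x̄) = [0, 20]
z = y + H·x̄ = [0, 20] + [-3, -22] = [-3, -2]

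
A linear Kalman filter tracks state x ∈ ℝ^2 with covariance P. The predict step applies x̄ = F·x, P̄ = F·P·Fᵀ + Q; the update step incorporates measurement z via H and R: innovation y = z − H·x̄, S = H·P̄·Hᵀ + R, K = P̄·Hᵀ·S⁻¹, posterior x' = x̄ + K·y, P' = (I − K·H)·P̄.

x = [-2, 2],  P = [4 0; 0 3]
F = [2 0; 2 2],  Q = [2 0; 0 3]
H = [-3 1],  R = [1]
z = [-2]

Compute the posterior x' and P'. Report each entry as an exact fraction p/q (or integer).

x' = [10/7, 17/7]
P' = [160/49 461/49; 461/49 2749/98]

x̄ = F·x = [-4, 0]
P̄ = F·P·Fᵀ + Q = [18 16; 16 31]
y = z − H·x̄ = [-14]
S = H·P̄·Hᵀ + R = [98]
K = P̄·Hᵀ·S⁻¹ = [-19/49; -17/98]
x' = x̄ + K·y = [10/7, 17/7]
P' = (I − K·H)·P̄ = [160/49 461/49; 461/49 2749/98]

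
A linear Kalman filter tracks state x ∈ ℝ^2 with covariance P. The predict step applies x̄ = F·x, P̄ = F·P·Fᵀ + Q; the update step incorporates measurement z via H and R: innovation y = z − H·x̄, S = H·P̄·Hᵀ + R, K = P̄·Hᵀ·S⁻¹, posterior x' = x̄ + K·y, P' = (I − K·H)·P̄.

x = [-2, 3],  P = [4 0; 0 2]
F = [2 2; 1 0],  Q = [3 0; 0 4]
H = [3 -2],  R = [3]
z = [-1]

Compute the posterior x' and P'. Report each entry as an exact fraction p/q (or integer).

x̄ = F·x = [2, -2]
P̄ = F·P·Fᵀ + Q = [27 8; 8 8]
y = z − H·x̄ = [-11]
S = H·P̄·Hᵀ + R = [182]
K = P̄·Hᵀ·S⁻¹ = [5/14; 4/91]
x' = x̄ + K·y = [-27/14, -226/91]
P' = (I − K·H)·P̄ = [53/14 36/7; 36/7 696/91]

x' = [-27/14, -226/91]
P' = [53/14 36/7; 36/7 696/91]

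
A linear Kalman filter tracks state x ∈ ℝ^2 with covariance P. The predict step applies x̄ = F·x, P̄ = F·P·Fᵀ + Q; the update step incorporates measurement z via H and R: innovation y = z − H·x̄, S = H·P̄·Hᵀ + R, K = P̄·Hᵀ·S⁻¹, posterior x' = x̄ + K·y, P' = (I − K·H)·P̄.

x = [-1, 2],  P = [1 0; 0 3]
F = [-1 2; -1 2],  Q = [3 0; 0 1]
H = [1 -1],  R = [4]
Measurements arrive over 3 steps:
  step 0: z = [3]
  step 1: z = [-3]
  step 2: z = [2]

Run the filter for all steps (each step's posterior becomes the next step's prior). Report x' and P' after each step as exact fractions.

step 0: x' = [49/8, 37/8], P' = [119/8 107/8; 107/8 111/8]
step 1: x' = [2, 7/2], P' = [75/4 69/4; 69/4 71/4]
step 2: x' = [23/4, 19/4], P' = [181/8 169/8; 169/8 173/8]

step 0: x̄ = F·x = [5, 5]
step 0: P̄ = F·P·Fᵀ + Q = [16 13; 13 14]
step 0: y = z − H·x̄ = [3]
step 0: S = H·P̄·Hᵀ + R = [8]
step 0: K = P̄·Hᵀ·S⁻¹ = [3/8; -1/8]
step 0: x' = x̄ + K·y = [49/8, 37/8]
step 0: P' = (I − K·H)·P̄ = [119/8 107/8; 107/8 111/8]
step 1: x̄ = F·x = [25/8, 25/8]
step 1: P̄ = F·P·Fᵀ + Q = [159/8 135/8; 135/8 143/8]
step 1: y = z − H·x̄ = [-3]
step 1: S = H·P̄·Hᵀ + R = [8]
step 1: K = P̄·Hᵀ·S⁻¹ = [3/8; -1/8]
step 1: x' = x̄ + K·y = [2, 7/2]
step 1: P' = (I − K·H)·P̄ = [75/4 69/4; 69/4 71/4]
step 2: x̄ = F·x = [5, 5]
step 2: P̄ = F·P·Fᵀ + Q = [95/4 83/4; 83/4 87/4]
step 2: y = z − H·x̄ = [2]
step 2: S = H·P̄·Hᵀ + R = [8]
step 2: K = P̄·Hᵀ·S⁻¹ = [3/8; -1/8]
step 2: x' = x̄ + K·y = [23/4, 19/4]
step 2: P' = (I − K·H)·P̄ = [181/8 169/8; 169/8 173/8]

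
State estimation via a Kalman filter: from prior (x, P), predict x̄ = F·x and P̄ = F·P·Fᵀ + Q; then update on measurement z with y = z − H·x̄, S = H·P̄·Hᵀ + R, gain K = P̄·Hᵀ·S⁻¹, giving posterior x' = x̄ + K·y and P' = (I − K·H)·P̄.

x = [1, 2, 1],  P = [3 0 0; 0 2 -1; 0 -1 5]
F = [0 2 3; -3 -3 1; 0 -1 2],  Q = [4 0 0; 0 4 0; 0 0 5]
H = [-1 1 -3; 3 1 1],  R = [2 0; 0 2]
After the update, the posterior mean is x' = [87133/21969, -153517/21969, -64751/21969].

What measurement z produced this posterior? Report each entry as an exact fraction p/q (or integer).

z = [-2, 2]

x̄ = F·x = [7, -8, 0]
P̄ = F·P·Fᵀ + Q = [45 10 25; 10 60 23; 25 23 31]
S = H·P̄·Hᵀ + R = [378 -444; -444 754]
K = P̄·Hᵀ·S⁻¹ = [-1865/21969 1285/7323; 17923/43938 5713/14646; -7177/43938 1097/14646]
x' − x̄ = [-66650/21969, 22235/21969, -64751/21969] = K·y
y = (KᵀK)⁻¹·Kᵀ·(x' − x̄) = [13, -11]
z = y + H·x̄ = [13, -11] + [-15, 13] = [-2, 2]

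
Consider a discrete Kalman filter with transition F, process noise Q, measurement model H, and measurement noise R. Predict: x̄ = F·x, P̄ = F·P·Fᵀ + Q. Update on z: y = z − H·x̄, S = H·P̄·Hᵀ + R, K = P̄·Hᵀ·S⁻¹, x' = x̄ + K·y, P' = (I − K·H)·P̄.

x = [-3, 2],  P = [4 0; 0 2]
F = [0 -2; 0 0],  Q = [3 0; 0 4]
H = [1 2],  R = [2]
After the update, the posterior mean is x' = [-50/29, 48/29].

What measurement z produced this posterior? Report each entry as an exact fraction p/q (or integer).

z = [2]

x̄ = F·x = [-4, 0]
P̄ = F·P·Fᵀ + Q = [11 0; 0 4]
S = H·P̄·Hᵀ + R = [29]
K = P̄·Hᵀ·S⁻¹ = [11/29; 8/29]
x' − x̄ = [66/29, 48/29] = K·y
y = (KᵀK)⁻¹·Kᵀ·(x' − x̄) = [6]
z = y + H·x̄ = [6] + [-4] = [2]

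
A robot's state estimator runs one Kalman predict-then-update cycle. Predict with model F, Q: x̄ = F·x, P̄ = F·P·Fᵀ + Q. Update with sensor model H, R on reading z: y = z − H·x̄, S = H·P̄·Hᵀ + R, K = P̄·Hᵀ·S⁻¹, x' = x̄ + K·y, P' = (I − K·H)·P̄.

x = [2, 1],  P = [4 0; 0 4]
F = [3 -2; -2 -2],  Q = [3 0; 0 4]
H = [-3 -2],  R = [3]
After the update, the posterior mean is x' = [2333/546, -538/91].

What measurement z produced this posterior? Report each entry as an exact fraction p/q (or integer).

z = [-1]

x̄ = F·x = [4, -6]
P̄ = F·P·Fᵀ + Q = [55 -8; -8 36]
S = H·P̄·Hᵀ + R = [546]
K = P̄·Hᵀ·S⁻¹ = [-149/546; -8/91]
x' − x̄ = [149/546, 8/91] = K·y
y = (KᵀK)⁻¹·Kᵀ·(x' − x̄) = [-1]
z = y + H·x̄ = [-1] + [0] = [-1]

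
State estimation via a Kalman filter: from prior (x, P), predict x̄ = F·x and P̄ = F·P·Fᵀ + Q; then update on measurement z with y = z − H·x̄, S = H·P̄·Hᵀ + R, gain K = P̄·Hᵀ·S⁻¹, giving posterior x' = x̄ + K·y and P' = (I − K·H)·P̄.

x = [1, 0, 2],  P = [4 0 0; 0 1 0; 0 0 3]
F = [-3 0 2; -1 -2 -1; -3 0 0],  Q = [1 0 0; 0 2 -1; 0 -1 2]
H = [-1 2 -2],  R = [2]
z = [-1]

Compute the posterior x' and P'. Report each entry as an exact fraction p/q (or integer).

x' = [1, -3, -3]
P' = [2182/287 1504/287 522/287; 1504/287 3727/287 2977/287; 522/287 2977/287 2806/287]

x̄ = F·x = [1, -3, -3]
P̄ = F·P·Fᵀ + Q = [49 6 36; 6 13 11; 36 11 38]
y = z − H·x̄ = [0]
S = H·P̄·Hᵀ + R = [287]
K = P̄·Hᵀ·S⁻¹ = [-109/287; -2/287; -90/287]
x' = x̄ + K·y = [1, -3, -3]
P' = (I − K·H)·P̄ = [2182/287 1504/287 522/287; 1504/287 3727/287 2977/287; 522/287 2977/287 2806/287]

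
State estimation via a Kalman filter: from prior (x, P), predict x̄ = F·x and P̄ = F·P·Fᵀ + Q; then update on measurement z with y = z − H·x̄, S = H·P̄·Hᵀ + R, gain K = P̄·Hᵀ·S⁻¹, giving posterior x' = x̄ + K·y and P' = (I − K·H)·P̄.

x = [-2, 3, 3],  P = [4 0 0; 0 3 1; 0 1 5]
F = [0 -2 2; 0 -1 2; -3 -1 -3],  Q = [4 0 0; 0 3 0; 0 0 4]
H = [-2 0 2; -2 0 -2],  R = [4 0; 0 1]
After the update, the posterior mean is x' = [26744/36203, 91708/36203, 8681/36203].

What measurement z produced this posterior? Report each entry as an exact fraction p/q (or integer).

x̄ = F·x = [0, 3, -6]
P̄ = F·P·Fᵀ + Q = [28 20 -20; 20 22 -26; -20 -26 94]
S = H·P̄·Hᵀ + R = [652 -264; -264 329]
K = P̄·Hᵀ·S⁻¹ = [-8952/36203 -8944/36203; -6775/36203 -4116/36203; 8985/36203 -9076/36203]
x' − x̄ = [26744/36203, -16901/36203, 225899/36203] = K·y
y = (KᵀK)⁻¹·Kᵀ·(x' − x̄) = [11, -14]
z = y + H·x̄ = [11, -14] + [-12, 12] = [-1, -2]

z = [-1, -2]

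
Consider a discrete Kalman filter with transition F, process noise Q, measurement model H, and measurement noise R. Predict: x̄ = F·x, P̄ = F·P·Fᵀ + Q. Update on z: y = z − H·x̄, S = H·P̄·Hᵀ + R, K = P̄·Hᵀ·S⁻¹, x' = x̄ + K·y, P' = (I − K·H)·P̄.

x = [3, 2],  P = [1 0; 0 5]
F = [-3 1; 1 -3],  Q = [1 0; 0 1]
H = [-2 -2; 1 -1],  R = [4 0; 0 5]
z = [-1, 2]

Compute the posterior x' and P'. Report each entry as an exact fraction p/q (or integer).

x̄ = F·x = [-7, -3]
P̄ = F·P·Fᵀ + Q = [15 -18; -18 47]
y = z − H·x̄ = [-21, 6]
S = H·P̄·Hᵀ + R = [108 64; 64 103]
K = P̄·Hᵀ·S⁻¹ = [-747/3514 795/1757; -907/3514 -827/1757]
x' = x̄ + K·y = [629/3514, -1419/3514]
P' = (I − K·H)·P̄ = [2361/1757 -1614/1757; -1614/1757 2521/1757]

x' = [629/3514, -1419/3514]
P' = [2361/1757 -1614/1757; -1614/1757 2521/1757]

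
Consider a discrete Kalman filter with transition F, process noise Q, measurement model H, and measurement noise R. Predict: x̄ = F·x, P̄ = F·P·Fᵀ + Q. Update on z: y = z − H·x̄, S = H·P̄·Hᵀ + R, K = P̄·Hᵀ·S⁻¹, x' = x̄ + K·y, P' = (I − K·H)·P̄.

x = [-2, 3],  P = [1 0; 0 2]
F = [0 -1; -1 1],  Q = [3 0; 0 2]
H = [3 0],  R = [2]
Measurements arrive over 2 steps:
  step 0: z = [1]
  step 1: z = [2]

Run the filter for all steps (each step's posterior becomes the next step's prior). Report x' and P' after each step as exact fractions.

step 0: x̄ = F·x = [-3, 5]
step 0: P̄ = F·P·Fᵀ + Q = [5 -2; -2 5]
step 0: y = z − H·x̄ = [10]
step 0: S = H·P̄·Hᵀ + R = [47]
step 0: K = P̄·Hᵀ·S⁻¹ = [15/47; -6/47]
step 0: x' = x̄ + K·y = [9/47, 175/47]
step 0: P' = (I − K·H)·P̄ = [10/47 -4/47; -4/47 199/47]
step 1: x̄ = F·x = [-175/47, 166/47]
step 1: P̄ = F·P·Fᵀ + Q = [340/47 -203/47; -203/47 311/47]
step 1: y = z − H·x̄ = [619/47]
step 1: S = H·P̄·Hᵀ + R = [3154/47]
step 1: K = P̄·Hᵀ·S⁻¹ = [510/1577; -609/3154]
step 1: x' = x̄ + K·y = [845/1577, 3119/3154]
step 1: P' = (I − K·H)·P̄ = [340/1577 -203/1577; -203/1577 12979/3154]

step 0: x' = [9/47, 175/47], P' = [10/47 -4/47; -4/47 199/47]
step 1: x' = [845/1577, 3119/3154], P' = [340/1577 -203/1577; -203/1577 12979/3154]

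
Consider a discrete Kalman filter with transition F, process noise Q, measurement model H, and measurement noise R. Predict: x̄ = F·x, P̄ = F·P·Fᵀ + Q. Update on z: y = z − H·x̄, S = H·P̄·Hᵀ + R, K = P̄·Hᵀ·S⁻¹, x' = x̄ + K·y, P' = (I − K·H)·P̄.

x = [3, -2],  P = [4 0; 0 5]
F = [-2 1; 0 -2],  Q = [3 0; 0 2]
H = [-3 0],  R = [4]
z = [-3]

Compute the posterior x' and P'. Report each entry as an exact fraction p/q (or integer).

x̄ = F·x = [-8, 4]
P̄ = F·P·Fᵀ + Q = [24 -10; -10 22]
y = z − H·x̄ = [-27]
S = H·P̄·Hᵀ + R = [220]
K = P̄·Hᵀ·S⁻¹ = [-18/55; 3/22]
x' = x̄ + K·y = [46/55, 7/22]
P' = (I − K·H)·P̄ = [24/55 -2/11; -2/11 197/11]

x' = [46/55, 7/22]
P' = [24/55 -2/11; -2/11 197/11]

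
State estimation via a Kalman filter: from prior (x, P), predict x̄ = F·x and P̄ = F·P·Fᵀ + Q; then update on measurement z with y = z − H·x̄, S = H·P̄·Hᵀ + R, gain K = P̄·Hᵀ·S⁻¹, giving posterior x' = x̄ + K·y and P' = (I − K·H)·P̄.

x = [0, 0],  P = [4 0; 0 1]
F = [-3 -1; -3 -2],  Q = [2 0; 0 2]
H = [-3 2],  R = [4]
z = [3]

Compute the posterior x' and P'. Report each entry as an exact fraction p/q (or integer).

x̄ = F·x = [0, 0]
P̄ = F·P·Fᵀ + Q = [39 38; 38 42]
y = z − H·x̄ = [3]
S = H·P̄·Hᵀ + R = [67]
K = P̄·Hᵀ·S⁻¹ = [-41/67; -30/67]
x' = x̄ + K·y = [-123/67, -90/67]
P' = (I − K·H)·P̄ = [932/67 1316/67; 1316/67 1914/67]

x' = [-123/67, -90/67]
P' = [932/67 1316/67; 1316/67 1914/67]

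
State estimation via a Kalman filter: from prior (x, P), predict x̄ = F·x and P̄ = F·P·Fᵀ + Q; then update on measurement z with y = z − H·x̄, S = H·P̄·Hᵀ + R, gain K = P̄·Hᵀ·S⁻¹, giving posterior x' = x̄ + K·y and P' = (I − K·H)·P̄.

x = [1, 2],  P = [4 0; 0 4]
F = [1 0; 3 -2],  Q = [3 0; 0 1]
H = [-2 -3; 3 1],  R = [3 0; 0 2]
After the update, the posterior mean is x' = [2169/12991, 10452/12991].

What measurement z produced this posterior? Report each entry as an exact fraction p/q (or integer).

x̄ = F·x = [1, -1]
P̄ = F·P·Fᵀ + Q = [7 12; 12 53]
S = H·P̄·Hᵀ + R = [652 -333; -333 190]
K = P̄·Hᵀ·S⁻¹ = [1489/12991 4866/12991; -5133/12991 -2911/12991]
x' − x̄ = [-10822/12991, 23443/12991] = K·y
y = (KᵀK)⁻¹·Kᵀ·(x' − x̄) = [-4, -1]
z = y + H·x̄ = [-4, -1] + [1, 2] = [-3, 1]

z = [-3, 1]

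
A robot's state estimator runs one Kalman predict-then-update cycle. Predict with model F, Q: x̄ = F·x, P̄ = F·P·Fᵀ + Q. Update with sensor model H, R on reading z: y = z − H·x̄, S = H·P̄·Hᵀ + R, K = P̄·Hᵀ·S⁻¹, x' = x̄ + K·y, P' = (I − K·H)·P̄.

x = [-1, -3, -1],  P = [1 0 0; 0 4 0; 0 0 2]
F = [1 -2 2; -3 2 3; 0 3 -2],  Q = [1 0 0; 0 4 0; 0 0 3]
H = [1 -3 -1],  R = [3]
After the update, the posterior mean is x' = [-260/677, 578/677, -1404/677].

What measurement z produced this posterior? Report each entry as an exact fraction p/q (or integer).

z = [-1]

x̄ = F·x = [3, -6, -7]
P̄ = F·P·Fᵀ + Q = [26 -7 -32; -7 47 12; -32 12 47]
S = H·P̄·Hᵀ + R = [677]
K = P̄·Hᵀ·S⁻¹ = [79/677; -160/677; -115/677]
x' − x̄ = [-2291/677, 4640/677, 3335/677] = K·y
y = (KᵀK)⁻¹·Kᵀ·(x' − x̄) = [-29]
z = y + H·x̄ = [-29] + [28] = [-1]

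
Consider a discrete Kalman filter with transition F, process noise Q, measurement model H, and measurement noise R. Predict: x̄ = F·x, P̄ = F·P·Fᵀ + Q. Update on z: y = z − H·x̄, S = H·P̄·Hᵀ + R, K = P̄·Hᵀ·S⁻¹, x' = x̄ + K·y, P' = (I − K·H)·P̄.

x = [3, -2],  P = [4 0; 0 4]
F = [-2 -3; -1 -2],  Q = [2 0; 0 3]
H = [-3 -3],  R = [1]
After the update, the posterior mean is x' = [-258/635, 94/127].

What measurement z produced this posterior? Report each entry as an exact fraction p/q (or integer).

z = [-1]

x̄ = F·x = [0, 1]
P̄ = F·P·Fᵀ + Q = [54 32; 32 23]
S = H·P̄·Hᵀ + R = [1270]
K = P̄·Hᵀ·S⁻¹ = [-129/635; -33/254]
x' − x̄ = [-258/635, -33/127] = K·y
y = (KᵀK)⁻¹·Kᵀ·(x' − x̄) = [2]
z = y + H·x̄ = [2] + [-3] = [-1]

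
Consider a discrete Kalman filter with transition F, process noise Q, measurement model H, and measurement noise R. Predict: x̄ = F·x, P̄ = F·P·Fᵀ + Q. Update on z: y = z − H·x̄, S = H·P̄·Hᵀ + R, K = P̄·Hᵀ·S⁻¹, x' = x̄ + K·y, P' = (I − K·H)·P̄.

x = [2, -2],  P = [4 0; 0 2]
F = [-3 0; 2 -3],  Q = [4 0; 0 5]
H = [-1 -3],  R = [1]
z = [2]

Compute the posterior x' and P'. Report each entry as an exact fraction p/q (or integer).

x̄ = F·x = [-6, 10]
P̄ = F·P·Fᵀ + Q = [40 -24; -24 39]
y = z − H·x̄ = [26]
S = H·P̄·Hᵀ + R = [248]
K = P̄·Hᵀ·S⁻¹ = [4/31; -3/8]
x' = x̄ + K·y = [-82/31, 1/4]
P' = (I − K·H)·P̄ = [1112/31 -12; -12 33/8]

x' = [-82/31, 1/4]
P' = [1112/31 -12; -12 33/8]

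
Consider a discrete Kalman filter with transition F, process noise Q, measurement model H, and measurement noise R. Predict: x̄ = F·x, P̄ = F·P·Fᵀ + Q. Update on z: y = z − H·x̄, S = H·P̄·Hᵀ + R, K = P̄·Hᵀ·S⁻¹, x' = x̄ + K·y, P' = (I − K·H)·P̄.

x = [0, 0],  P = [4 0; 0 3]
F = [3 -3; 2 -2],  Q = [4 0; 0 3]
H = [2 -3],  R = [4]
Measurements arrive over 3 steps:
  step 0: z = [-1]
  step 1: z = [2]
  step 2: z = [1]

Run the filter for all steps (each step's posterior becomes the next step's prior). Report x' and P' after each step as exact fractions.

step 0: x' = [-8/47, 9/47], P' = [3085/47 2046/47; 2046/47 1376/47]
step 1: x' = [-35/47, -52/47], P' = [3445/47 2286/47; 2286/47 1536/47]
step 2: x' = [59/47, 25/47], P' = [3805/47 2526/47; 2526/47 1696/47]

step 0: x̄ = F·x = [0, 0]
step 0: P̄ = F·P·Fᵀ + Q = [67 42; 42 31]
step 0: y = z − H·x̄ = [-1]
step 0: S = H·P̄·Hᵀ + R = [47]
step 0: K = P̄·Hᵀ·S⁻¹ = [8/47; -9/47]
step 0: x' = x̄ + K·y = [-8/47, 9/47]
step 0: P' = (I − K·H)·P̄ = [3085/47 2046/47; 2046/47 1376/47]
step 1: x̄ = F·x = [-51/47, -34/47]
step 1: P̄ = F·P·Fᵀ + Q = [3509/47 2214/47; 2214/47 1617/47]
step 1: y = z − H·x̄ = [2]
step 1: S = H·P̄·Hᵀ + R = [47]
step 1: K = P̄·Hᵀ·S⁻¹ = [8/47; -9/47]
step 1: x' = x̄ + K·y = [-35/47, -52/47]
step 1: P' = (I − K·H)·P̄ = [3445/47 2286/47; 2286/47 1536/47]
step 2: x̄ = F·x = [51/47, 34/47]
step 2: P̄ = F·P·Fᵀ + Q = [3869/47 2454/47; 2454/47 1777/47]
step 2: y = z − H·x̄ = [1]
step 2: S = H·P̄·Hᵀ + R = [47]
step 2: K = P̄·Hᵀ·S⁻¹ = [8/47; -9/47]
step 2: x' = x̄ + K·y = [59/47, 25/47]
step 2: P' = (I − K·H)·P̄ = [3805/47 2526/47; 2526/47 1696/47]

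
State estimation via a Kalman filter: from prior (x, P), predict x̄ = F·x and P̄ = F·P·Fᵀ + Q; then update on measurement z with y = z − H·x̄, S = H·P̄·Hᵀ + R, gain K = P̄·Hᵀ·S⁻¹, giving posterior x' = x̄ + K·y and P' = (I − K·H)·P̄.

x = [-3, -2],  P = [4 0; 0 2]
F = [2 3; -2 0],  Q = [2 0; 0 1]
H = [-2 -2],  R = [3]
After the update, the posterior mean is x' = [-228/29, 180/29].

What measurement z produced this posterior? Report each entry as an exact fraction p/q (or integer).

x̄ = F·x = [-12, 6]
P̄ = F·P·Fᵀ + Q = [36 -16; -16 17]
S = H·P̄·Hᵀ + R = [87]
K = P̄·Hᵀ·S⁻¹ = [-40/87; -2/87]
x' − x̄ = [120/29, 6/29] = K·y
y = (KᵀK)⁻¹·Kᵀ·(x' − x̄) = [-9]
z = y + H·x̄ = [-9] + [12] = [3]

z = [3]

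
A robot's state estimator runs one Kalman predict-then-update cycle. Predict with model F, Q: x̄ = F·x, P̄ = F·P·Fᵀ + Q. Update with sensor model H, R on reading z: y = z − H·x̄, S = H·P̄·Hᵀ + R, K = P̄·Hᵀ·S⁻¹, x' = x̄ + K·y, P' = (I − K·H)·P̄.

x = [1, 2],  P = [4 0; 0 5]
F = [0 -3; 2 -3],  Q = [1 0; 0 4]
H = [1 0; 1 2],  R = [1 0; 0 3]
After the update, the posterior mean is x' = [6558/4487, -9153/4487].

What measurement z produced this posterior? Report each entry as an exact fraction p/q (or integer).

z = [2, -3]

x̄ = F·x = [-6, -4]
P̄ = F·P·Fᵀ + Q = [46 45; 45 65]
S = H·P̄·Hᵀ + R = [47 136; 136 489]
K = P̄·Hᵀ·S⁻¹ = [3998/4487 136/4487; -1795/4487 2105/4487]
x' − x̄ = [33480/4487, 8795/4487] = K·y
y = (KᵀK)⁻¹·Kᵀ·(x' − x̄) = [8, 11]
z = y + H·x̄ = [8, 11] + [-6, -14] = [2, -3]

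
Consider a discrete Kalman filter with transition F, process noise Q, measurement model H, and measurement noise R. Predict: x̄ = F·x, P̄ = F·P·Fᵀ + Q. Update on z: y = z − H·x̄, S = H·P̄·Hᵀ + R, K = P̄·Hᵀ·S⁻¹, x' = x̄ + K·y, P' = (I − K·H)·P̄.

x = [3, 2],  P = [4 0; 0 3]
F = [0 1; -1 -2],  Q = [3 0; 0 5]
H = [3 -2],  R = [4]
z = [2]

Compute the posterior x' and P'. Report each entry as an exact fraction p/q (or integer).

x' = [-56/107, -209/107]
P' = [192/107 258/107; 258/107 447/107]

x̄ = F·x = [2, -7]
P̄ = F·P·Fᵀ + Q = [6 -6; -6 21]
y = z − H·x̄ = [-18]
S = H·P̄·Hᵀ + R = [214]
K = P̄·Hᵀ·S⁻¹ = [15/107; -30/107]
x' = x̄ + K·y = [-56/107, -209/107]
P' = (I − K·H)·P̄ = [192/107 258/107; 258/107 447/107]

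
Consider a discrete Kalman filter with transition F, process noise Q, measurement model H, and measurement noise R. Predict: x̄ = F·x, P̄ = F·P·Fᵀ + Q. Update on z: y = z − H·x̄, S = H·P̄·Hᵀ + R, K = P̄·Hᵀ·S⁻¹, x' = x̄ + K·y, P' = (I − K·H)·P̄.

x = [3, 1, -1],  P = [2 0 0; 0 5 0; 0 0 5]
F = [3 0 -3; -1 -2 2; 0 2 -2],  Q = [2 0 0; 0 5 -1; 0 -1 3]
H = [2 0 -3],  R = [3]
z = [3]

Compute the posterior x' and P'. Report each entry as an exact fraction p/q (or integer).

x̄ = F·x = [12, -7, 4]
P̄ = F·P·Fᵀ + Q = [65 -36 30; -36 47 -41; 30 -41 43]
y = z − H·x̄ = [-9]
S = H·P̄·Hᵀ + R = [290]
K = P̄·Hᵀ·S⁻¹ = [4/29; 51/290; -69/290]
x' = x̄ + K·y = [312/29, -2489/290, 1781/290]
P' = (I − K·H)·P̄ = [1725/29 -1248/29 1146/29; -1248/29 11029/290 -8371/290; 1146/29 -8371/290 7709/290]

x' = [312/29, -2489/290, 1781/290]
P' = [1725/29 -1248/29 1146/29; -1248/29 11029/290 -8371/290; 1146/29 -8371/290 7709/290]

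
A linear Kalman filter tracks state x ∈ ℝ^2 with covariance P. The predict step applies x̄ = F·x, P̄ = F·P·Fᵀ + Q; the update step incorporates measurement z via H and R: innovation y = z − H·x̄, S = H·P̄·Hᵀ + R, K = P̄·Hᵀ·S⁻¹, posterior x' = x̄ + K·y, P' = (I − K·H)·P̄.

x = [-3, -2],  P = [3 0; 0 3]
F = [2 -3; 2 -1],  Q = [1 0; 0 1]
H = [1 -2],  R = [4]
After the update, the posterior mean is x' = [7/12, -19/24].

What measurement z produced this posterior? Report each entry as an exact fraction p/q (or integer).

x̄ = F·x = [0, -4]
P̄ = F·P·Fᵀ + Q = [40 21; 21 16]
S = H·P̄·Hᵀ + R = [24]
K = P̄·Hᵀ·S⁻¹ = [-1/12; -11/24]
x' − x̄ = [7/12, 77/24] = K·y
y = (KᵀK)⁻¹·Kᵀ·(x' − x̄) = [-7]
z = y + H·x̄ = [-7] + [8] = [1]

z = [1]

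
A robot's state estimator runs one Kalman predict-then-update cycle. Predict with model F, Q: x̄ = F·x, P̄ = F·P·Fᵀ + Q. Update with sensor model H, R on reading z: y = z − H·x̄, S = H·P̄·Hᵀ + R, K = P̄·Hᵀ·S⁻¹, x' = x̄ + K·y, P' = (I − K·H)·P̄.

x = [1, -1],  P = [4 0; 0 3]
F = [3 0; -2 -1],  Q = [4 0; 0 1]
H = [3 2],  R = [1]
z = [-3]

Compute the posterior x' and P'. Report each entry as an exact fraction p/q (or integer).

x' = [-29/17, 167/153]
P' = [104/17 -152/17; -152/17 2036/153]

x̄ = F·x = [3, -1]
P̄ = F·P·Fᵀ + Q = [40 -24; -24 20]
y = z − H·x̄ = [-10]
S = H·P̄·Hᵀ + R = [153]
K = P̄·Hᵀ·S⁻¹ = [8/17; -32/153]
x' = x̄ + K·y = [-29/17, 167/153]
P' = (I − K·H)·P̄ = [104/17 -152/17; -152/17 2036/153]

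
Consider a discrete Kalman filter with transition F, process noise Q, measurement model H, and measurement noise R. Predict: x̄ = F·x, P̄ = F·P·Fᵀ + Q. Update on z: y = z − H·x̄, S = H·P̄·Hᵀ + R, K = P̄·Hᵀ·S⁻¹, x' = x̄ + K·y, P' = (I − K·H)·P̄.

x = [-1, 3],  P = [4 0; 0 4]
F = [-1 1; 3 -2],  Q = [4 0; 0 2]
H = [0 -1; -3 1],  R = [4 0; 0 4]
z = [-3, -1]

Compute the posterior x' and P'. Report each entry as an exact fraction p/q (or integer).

x' = [372/449, 771/449]
P' = [272/449 332/449; 332/449 1224/449]

x̄ = F·x = [4, -9]
P̄ = F·P·Fᵀ + Q = [12 -20; -20 54]
y = z − H·x̄ = [-12, 20]
S = H·P̄·Hᵀ + R = [58 -114; -114 286]
K = P̄·Hᵀ·S⁻¹ = [-83/449 -121/449; -306/449 57/449]
x' = x̄ + K·y = [372/449, 771/449]
P' = (I − K·H)·P̄ = [272/449 332/449; 332/449 1224/449]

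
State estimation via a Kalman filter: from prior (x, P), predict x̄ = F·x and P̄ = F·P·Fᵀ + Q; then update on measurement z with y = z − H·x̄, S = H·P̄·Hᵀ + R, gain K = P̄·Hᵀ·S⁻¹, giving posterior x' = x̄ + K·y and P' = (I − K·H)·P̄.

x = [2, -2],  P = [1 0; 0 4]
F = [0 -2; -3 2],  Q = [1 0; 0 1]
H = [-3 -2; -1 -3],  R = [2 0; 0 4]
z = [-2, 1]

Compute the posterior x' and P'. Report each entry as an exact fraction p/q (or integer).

x' = [5969/4846, -4515/4846]
P' = [1615/2423 -1427/2423; -1427/2423 1819/2423]

x̄ = F·x = [4, -10]
P̄ = F·P·Fᵀ + Q = [17 -16; -16 26]
y = z − H·x̄ = [-10, -25]
S = H·P̄·Hᵀ + R = [67 31; 31 159]
K = P̄·Hᵀ·S⁻¹ = [-1991/4846 1333/4846; 643/4846 -2015/4846]
x' = x̄ + K·y = [5969/4846, -4515/4846]
P' = (I − K·H)·P̄ = [1615/2423 -1427/2423; -1427/2423 1819/2423]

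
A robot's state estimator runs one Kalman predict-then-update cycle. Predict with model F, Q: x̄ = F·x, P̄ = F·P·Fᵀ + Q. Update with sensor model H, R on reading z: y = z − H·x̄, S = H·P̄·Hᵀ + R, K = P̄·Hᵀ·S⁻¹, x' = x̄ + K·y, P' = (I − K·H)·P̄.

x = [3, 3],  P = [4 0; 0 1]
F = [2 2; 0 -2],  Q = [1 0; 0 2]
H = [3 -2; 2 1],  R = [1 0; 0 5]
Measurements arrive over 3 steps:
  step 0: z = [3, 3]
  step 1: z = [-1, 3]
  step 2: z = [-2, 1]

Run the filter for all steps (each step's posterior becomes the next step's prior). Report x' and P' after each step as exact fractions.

step 0: x' = [2331/2258, -94/1129], P' = [805/2258 510/1129; 510/1129 2710/3387]
step 1: x' = [507864/835501, 1153210/835501], P' = [1790999/6684008 261819/835501; 261819/835501 487742/835501]
step 2: x' = [-384308444/2462050289, 1645234082/2462050289], P' = [657623863/2462050289 769829104/2462050289; 769829104/2462050289 1435889902/2462050289]

step 0: x̄ = F·x = [12, -6]
step 0: P̄ = F·P·Fᵀ + Q = [21 -4; -4 6]
step 0: y = z − H·x̄ = [-45, -15]
step 0: S = H·P̄·Hᵀ + R = [262 118; 118 79]
step 0: K = P̄·Hᵀ·S⁻¹ = [375/2258 263/1129; -830/3387 1154/3387]
step 0: x' = x̄ + K·y = [2331/2258, -94/1129]
step 0: P' = (I − K·H)·P̄ = [805/2258 510/1129; 510/1129 2710/3387]
step 1: x̄ = F·x = [2143/1129, 188/1129]
step 1: P̄ = F·P·Fᵀ + Q = [31297/3387 -16960/3387; -16960/3387 17614/3387]
step 1: y = z − H·x̄ = [-7182/1129, -1087/1129]
step 1: S = H·P̄·Hᵀ + R = [559036/3387 169514/3387; 169514/3387 91897/3387]
step 1: K = P̄·Hᵀ·S⁻¹ = [1183893/6684008 567655/3342004; -190027/835501 202276/835501]
step 1: x' = x̄ + K·y = [507864/835501, 1153210/835501]
step 1: P' = (I − K·H)·P̄ = [1790999/6684008 261819/835501; 261819/835501 487742/835501]
step 2: x̄ = F·x = [3322148/835501, -2306420/835501]
step 2: P̄ = F·P·Fᵀ + Q = [11553041/1671002 -2998244/835501; -2998244/835501 3621970/835501]
step 2: y = z − H·x̄ = [-16250286/835501, -3502375/835501]
step 2: S = H·P̄·Hᵀ + R = [206581987/1671002 30413427/835501; 30413427/835501 18912581/835501]
step 2: K = P̄·Hᵀ·S⁻¹ = [433213381/2462050289 417015366/2462050289; -562292492/2462050289 595109622/2462050289]
step 2: x' = x̄ + K·y = [-384308444/2462050289, 1645234082/2462050289]
step 2: P' = (I − K·H)·P̄ = [657623863/2462050289 769829104/2462050289; 769829104/2462050289 1435889902/2462050289]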